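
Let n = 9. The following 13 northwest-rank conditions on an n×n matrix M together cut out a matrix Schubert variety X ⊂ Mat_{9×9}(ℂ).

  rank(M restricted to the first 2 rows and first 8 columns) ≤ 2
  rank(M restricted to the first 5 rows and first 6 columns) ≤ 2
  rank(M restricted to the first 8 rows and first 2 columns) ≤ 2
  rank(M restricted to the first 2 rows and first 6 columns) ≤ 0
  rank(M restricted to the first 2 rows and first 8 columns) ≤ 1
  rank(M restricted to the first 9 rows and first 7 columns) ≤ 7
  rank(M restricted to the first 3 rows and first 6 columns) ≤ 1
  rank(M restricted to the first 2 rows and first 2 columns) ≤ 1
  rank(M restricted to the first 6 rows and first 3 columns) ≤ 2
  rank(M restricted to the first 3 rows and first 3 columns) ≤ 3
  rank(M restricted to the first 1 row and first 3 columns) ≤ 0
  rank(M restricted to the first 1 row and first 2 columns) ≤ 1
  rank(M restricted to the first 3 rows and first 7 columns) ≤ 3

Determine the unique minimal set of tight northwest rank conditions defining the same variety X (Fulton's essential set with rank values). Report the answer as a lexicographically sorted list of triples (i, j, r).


Propagating the 13 rank bounds to every northwest block:

  row 1: 0  0  0  0  0  0  1  1  1
  row 2: 0  0  0  0  0  0  1  1  2
  row 3: 1  1  1  1  1  1  2  2  3
  row 4: 1  2  2  2  2  2  3  3  4
  row 5: 1  2  2  2  2  2  3  4  5
  row 6: 1  2  2  3  3  3  4  5  6
  row 7: 1  2  3  4  4  4  5  6  7
  row 8: 1  2  3  4  5  5  6  7  8
  row 9: 1  2  3  4  5  6  7  8  9

hence w(1..9) = (7, 9, 1, 2, 8, 4, 3, 5, 6).

|D(w)|=18, |Ess(w)|=4:

[(2, 6, 0), (2, 8, 1), (5, 6, 2), (6, 3, 2)]


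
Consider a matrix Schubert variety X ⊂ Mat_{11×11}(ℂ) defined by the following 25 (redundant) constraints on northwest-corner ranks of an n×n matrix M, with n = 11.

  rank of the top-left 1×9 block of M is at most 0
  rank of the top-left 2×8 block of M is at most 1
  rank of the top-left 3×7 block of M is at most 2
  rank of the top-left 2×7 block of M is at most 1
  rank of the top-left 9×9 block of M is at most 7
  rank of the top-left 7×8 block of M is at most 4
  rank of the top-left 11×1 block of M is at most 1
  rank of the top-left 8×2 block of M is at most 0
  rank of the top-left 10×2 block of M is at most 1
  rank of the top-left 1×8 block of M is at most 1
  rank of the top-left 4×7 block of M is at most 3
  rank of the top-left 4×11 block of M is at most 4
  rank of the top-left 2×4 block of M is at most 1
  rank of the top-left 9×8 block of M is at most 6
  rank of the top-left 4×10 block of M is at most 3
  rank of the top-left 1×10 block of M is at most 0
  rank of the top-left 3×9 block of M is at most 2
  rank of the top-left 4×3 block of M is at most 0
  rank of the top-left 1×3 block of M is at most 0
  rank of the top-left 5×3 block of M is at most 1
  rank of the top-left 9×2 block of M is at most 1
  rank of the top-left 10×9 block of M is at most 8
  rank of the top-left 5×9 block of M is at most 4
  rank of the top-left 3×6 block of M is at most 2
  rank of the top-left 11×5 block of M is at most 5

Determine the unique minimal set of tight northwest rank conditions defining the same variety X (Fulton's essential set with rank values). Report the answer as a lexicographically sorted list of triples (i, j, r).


The tightest implied rank at each (i,j), from the 25 conditions:

  i=1: 0, 0, 0, 0, 0, 0, 0, 0, 0, 0, 1
  i=2: 0, 0, 0, 1, 1, 1, 1, 1, 1, 1, 2
  i=3: 0, 0, 0, 1, 2, 2, 2, 2, 2, 2, 3
  i=4: 0, 0, 0, 1, 2, 3, 3, 3, 3, 3, 4
  i=5: 0, 0, 1, 2, 3, 4, 4, 4, 4, 4, 5
  i=6: 0, 0, 1, 2, 3, 4, 4, 4, 5, 5, 6
  i=7: 0, 0, 1, 2, 3, 4, 4, 4, 5, 6, 7
  i=8: 0, 0, 1, 2, 3, 4, 5, 5, 6, 7, 8
  i=9: 1, 1, 2, 3, 4, 5, 6, 6, 7, 8, 9
  i=10: 1, 1, 2, 3, 4, 5, 6, 7, 8, 9, 10
  i=11: 1, 2, 3, 4, 5, 6, 7, 8, 9, 10, 11

second differences of R give the permutation w = (11, 4, 5, 6, 3, 9, 10, 7, 1, 8, 2).

ℓ(w)=32; the 5 essential cells (i,j,r):

[(1, 10, 0), (4, 3, 0), (7, 8, 4), (8, 2, 0), (10, 2, 1)]


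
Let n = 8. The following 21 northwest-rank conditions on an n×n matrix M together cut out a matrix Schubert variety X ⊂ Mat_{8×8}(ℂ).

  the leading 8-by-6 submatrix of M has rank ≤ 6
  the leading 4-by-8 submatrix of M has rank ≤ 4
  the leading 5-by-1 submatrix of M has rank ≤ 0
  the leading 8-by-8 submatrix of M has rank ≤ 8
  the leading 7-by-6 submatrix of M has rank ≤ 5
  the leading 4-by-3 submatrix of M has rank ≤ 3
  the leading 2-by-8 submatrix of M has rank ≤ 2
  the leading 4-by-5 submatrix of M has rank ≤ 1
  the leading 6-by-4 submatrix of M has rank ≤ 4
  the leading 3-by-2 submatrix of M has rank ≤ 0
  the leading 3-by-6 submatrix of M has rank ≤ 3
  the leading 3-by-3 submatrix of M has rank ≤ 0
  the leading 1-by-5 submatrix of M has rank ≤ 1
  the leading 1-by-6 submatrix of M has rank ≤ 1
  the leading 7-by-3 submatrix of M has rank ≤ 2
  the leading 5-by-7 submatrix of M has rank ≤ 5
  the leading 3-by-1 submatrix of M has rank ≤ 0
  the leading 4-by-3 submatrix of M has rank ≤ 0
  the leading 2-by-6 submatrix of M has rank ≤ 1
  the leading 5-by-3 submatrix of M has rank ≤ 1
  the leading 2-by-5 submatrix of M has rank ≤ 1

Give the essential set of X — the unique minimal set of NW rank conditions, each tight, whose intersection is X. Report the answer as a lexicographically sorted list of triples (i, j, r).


Recovering R(i,j) via the rank-extension bound from the 21 conditions:

  i=1: 0, 0, 0, 1, 1, 1, 1, 1
  i=2: 0, 0, 0, 1, 1, 1, 2, 2
  i=3: 0, 0, 0, 1, 1, 2, 3, 3
  i=4: 0, 0, 0, 1, 1, 2, 3, 4
  i=5: 0, 1, 1, 2, 2, 3, 4, 5
  i=6: 1, 2, 2, 3, 3, 4, 5, 6
  i=7: 1, 2, 2, 3, 4, 5, 6, 7
  i=8: 1, 2, 3, 4, 5, 6, 7, 8

reading off 1-entries of Δ²R: w = (4, 7, 6, 8, 2, 1, 5, 3).

ℓ(w)=18; the 5 essential cells (i,j,r):

[(2, 6, 1), (4, 3, 0), (4, 5, 1), (5, 1, 0), (7, 3, 2)]


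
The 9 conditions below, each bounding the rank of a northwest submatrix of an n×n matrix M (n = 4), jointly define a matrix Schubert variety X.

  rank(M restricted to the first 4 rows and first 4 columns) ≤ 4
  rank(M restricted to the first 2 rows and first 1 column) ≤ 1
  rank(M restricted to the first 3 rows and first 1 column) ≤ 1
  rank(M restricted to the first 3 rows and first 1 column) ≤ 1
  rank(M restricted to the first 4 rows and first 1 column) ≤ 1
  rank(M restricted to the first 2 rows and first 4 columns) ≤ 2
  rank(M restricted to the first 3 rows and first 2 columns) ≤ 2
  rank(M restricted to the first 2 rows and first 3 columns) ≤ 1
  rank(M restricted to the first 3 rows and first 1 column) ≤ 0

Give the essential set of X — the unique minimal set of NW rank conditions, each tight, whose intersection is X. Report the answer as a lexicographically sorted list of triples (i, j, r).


Recovering R(i,j) via the rank-extension bound from the 9 conditions:

  row 1: 0  1  1  1
  row 2: 0  1  1  2
  row 3: 0  1  2  3
  row 4: 1  2  3  4

the unique w with this rank table is (2, 4, 3, 1).

2 SE-corners of the 4-cell Rothe diagram give Ess(w):

[(2, 3, 1), (3, 1, 0)]


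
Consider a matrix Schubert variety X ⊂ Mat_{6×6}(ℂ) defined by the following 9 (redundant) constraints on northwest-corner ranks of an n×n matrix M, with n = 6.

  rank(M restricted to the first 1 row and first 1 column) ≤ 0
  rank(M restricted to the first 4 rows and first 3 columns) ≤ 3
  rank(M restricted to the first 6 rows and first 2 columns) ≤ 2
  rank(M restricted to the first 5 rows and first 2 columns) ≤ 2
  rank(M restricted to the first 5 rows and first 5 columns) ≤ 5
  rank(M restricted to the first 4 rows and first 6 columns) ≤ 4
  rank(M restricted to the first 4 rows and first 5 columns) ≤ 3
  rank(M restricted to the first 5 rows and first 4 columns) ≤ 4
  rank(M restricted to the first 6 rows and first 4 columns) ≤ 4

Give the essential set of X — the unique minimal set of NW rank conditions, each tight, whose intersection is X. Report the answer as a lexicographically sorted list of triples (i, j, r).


Reconstructing r_w from the 9 given conditions:

  0 | 1 | 1 | 1 | 1 | 1
  1 | 2 | 2 | 2 | 2 | 2
  1 | 2 | 3 | 3 | 3 | 3
  1 | 2 | 3 | 3 | 3 | 4
  1 | 2 | 3 | 4 | 4 | 5
  1 | 2 | 3 | 4 | 5 | 6

reading off 1-entries of Δ²R: w = (2, 1, 3, 6, 4, 5).

Rothe diagram D(w) (3 cells), 2 SE-corners (essential conditions):

[(1, 1, 0), (4, 5, 3)]


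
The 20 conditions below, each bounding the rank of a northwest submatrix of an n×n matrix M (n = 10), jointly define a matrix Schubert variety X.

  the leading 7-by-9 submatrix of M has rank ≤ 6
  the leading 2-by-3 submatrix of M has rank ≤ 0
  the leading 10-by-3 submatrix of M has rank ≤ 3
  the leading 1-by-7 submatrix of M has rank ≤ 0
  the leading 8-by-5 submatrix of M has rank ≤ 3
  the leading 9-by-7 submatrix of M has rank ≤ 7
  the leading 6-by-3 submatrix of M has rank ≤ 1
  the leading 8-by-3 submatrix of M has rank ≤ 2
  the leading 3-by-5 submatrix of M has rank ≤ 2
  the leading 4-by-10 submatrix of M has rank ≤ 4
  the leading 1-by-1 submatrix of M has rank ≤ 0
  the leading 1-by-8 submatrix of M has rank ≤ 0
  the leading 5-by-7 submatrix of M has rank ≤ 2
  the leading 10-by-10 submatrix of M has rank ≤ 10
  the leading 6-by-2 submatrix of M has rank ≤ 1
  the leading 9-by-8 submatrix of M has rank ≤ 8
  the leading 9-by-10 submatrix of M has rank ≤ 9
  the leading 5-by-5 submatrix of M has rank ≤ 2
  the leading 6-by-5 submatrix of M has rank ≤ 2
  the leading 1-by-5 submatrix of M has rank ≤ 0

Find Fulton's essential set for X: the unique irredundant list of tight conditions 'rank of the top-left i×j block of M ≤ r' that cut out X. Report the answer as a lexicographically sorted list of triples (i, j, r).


Propagating the 20 rank bounds to every northwest block:

  0 | 0 | 0 | 0 | 0 | 0 | 0 | 0 | 1 | 1
  0 | 0 | 0 | 1 | 1 | 1 | 1 | 1 | 2 | 2
  1 | 1 | 1 | 2 | 2 | 2 | 2 | 2 | 3 | 3
  1 | 1 | 1 | 2 | 2 | 2 | 2 | 3 | 4 | 4
  1 | 1 | 1 | 2 | 2 | 2 | 2 | 3 | 4 | 5
  1 | 1 | 1 | 2 | 2 | 3 | 3 | 4 | 5 | 6
  1 | 2 | 2 | 3 | 3 | 4 | 4 | 5 | 6 | 7
  1 | 2 | 2 | 3 | 3 | 4 | 5 | 6 | 7 | 8
  1 | 2 | 3 | 4 | 4 | 5 | 6 | 7 | 8 | 9
  1 | 2 | 3 | 4 | 5 | 6 | 7 | 8 | 9 | 10

reading off 1-entries of Δ²R: w = (9, 4, 1, 8, 10, 6, 2, 7, 3, 5).

7 SE-corners of the 26-cell Rothe diagram give Ess(w):

[(1, 8, 0), (2, 3, 0), (5, 7, 2), (6, 3, 1), (6, 5, 2), (8, 3, 2), (8, 5, 3)]


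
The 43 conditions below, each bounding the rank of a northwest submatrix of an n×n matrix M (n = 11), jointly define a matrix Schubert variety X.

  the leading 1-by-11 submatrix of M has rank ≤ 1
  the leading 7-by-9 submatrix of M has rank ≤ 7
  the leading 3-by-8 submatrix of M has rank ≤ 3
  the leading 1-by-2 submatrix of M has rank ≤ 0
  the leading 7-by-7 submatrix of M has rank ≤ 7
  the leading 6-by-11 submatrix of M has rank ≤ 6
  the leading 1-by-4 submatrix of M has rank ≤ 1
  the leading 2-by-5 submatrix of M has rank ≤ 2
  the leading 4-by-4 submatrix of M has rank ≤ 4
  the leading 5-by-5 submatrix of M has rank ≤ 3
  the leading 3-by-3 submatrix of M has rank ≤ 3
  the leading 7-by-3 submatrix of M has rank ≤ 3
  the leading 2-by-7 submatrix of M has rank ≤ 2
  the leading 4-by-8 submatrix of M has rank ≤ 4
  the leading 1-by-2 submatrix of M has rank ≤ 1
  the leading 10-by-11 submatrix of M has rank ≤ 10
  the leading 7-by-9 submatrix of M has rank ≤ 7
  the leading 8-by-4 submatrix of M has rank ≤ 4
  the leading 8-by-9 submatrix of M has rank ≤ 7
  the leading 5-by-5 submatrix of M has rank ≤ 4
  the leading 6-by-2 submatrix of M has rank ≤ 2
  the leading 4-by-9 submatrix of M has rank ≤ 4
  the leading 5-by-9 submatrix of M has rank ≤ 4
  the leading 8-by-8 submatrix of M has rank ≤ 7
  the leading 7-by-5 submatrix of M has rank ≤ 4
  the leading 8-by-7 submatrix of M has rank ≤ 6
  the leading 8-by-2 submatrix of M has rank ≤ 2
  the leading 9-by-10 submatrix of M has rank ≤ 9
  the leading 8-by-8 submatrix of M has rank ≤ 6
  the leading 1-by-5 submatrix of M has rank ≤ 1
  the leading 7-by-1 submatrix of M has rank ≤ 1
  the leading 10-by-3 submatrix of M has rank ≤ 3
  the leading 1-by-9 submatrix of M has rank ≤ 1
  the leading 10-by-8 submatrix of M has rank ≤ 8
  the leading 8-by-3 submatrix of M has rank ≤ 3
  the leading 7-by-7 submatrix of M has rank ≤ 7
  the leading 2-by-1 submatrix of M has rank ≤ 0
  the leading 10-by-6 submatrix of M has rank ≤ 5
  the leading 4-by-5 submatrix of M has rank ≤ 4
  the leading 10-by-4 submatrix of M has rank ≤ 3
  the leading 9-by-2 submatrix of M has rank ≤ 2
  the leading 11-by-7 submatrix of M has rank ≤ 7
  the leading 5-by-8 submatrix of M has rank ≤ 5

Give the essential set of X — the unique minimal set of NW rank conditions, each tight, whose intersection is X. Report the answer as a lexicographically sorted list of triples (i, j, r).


The tightest implied rank at each (i,j), from the 43 conditions:

  i=1: 0 | 0 | 1 | 1 | 1 | 1 | 1 | 1 | 1 | 1 | 1
  i=2: 0 | 1 | 2 | 2 | 2 | 2 | 2 | 2 | 2 | 2 | 2
  i=3: 1 | 2 | 3 | 3 | 3 | 3 | 3 | 3 | 3 | 3 | 3
  i=4: 1 | 2 | 3 | 3 | 3 | 4 | 4 | 4 | 4 | 4 | 4
  i=5: 1 | 2 | 3 | 3 | 3 | 4 | 4 | 4 | 4 | 5 | 5
  i=6: 1 | 2 | 3 | 3 | 4 | 5 | 5 | 5 | 5 | 6 | 6
  i=7: 1 | 2 | 3 | 3 | 4 | 5 | 6 | 6 | 6 | 7 | 7
  i=8: 1 | 2 | 3 | 3 | 4 | 5 | 6 | 6 | 7 | 8 | 8
  i=9: 1 | 2 | 3 | 3 | 4 | 5 | 6 | 7 | 8 | 9 | 9
  i=10: 1 | 2 | 3 | 3 | 4 | 5 | 6 | 7 | 8 | 9 | 10
  i=11: 1 | 2 | 3 | 4 | 5 | 6 | 7 | 8 | 9 | 10 | 11

reading off 1-entries of Δ²R: w = (3, 2, 1, 6, 10, 5, 7, 9, 8, 11, 4).

6 SE-corners of the 16-cell Rothe diagram give Ess(w):

[(1, 2, 0), (2, 1, 0), (5, 5, 3), (5, 9, 4), (8, 8, 6), (10, 4, 3)]


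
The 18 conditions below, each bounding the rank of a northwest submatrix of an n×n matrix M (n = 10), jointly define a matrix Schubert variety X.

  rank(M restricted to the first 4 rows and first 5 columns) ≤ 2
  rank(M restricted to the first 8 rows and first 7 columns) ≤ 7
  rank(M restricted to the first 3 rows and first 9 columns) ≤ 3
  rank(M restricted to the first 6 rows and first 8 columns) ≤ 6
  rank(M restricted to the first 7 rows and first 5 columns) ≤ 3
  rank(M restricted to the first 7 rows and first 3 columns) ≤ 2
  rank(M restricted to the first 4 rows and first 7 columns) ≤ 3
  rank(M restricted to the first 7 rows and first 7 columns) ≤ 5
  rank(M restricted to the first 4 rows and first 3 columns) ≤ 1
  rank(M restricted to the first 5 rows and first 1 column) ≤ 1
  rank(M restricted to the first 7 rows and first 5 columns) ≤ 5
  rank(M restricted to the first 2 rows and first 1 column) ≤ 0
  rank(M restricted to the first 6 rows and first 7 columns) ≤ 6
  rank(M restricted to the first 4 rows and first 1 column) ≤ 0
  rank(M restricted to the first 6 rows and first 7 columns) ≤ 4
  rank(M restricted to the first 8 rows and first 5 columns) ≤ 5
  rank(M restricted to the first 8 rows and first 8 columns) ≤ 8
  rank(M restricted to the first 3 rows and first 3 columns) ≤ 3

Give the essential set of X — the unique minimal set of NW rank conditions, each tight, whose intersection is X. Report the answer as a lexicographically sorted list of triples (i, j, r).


Propagating the 18 rank bounds to every northwest block:

  0 | 1 | 1 | 1 | 1 | 1 | 1 | 1 | 1 | 1
  0 | 1 | 1 | 2 | 2 | 2 | 2 | 2 | 2 | 2
  0 | 1 | 1 | 2 | 2 | 3 | 3 | 3 | 3 | 3
  0 | 1 | 1 | 2 | 2 | 3 | 3 | 4 | 4 | 4
  1 | 2 | 2 | 3 | 3 | 4 | 4 | 5 | 5 | 5
  1 | 2 | 2 | 3 | 3 | 4 | 4 | 5 | 6 | 6
  1 | 2 | 2 | 3 | 3 | 4 | 5 | 6 | 7 | 7
  1 | 2 | 3 | 4 | 4 | 5 | 6 | 7 | 8 | 8
  1 | 2 | 3 | 4 | 5 | 6 | 7 | 8 | 9 | 9
  1 | 2 | 3 | 4 | 5 | 6 | 7 | 8 | 9 | 10

giving w = (2, 4, 6, 8, 1, 9, 7, 3, 5, 10) via Δ²R.

D(w) has 15 cells with 7 SE-corners; essential set:

[(4, 1, 0), (4, 3, 1), (4, 5, 2), (4, 7, 3), (6, 7, 4), (7, 3, 2), (7, 5, 3)]


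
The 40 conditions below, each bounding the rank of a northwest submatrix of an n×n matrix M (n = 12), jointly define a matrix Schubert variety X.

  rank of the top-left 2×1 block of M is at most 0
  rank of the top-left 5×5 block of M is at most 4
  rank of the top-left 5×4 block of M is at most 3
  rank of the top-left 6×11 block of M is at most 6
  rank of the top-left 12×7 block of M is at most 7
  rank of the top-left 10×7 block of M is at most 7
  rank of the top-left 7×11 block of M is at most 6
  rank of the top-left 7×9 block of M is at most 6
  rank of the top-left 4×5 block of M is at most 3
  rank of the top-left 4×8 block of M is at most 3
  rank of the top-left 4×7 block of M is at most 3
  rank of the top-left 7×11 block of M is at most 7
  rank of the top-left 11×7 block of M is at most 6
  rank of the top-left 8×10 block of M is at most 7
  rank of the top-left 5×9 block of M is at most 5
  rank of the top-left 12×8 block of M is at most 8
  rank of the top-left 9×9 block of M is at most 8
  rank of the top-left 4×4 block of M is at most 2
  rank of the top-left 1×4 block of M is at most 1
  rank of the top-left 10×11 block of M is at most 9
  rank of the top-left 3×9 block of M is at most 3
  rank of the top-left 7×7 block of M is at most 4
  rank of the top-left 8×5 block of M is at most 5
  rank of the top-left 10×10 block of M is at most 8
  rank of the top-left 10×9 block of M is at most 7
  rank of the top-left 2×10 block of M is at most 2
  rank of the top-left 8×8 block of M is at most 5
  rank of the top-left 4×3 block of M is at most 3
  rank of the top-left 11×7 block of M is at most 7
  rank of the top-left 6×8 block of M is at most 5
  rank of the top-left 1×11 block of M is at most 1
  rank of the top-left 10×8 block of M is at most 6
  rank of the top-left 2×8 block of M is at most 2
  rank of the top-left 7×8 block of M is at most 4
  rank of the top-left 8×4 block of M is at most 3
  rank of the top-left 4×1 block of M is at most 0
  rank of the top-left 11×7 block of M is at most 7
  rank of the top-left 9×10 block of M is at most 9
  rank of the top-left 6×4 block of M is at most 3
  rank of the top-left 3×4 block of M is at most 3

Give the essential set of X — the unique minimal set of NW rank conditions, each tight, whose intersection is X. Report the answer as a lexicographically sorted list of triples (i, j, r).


Computing R[i][j] = min implied NW-rank bound (n=12, 40 conditions):

  row 1: 0 | 1 | 1 | 1 | 1 | 1 | 1 | 1 | 1 | 1 | 1 | 1
  row 2: 0 | 1 | 2 | 2 | 2 | 2 | 2 | 2 | 2 | 2 | 2 | 2
  row 3: 0 | 1 | 2 | 2 | 3 | 3 | 3 | 3 | 3 | 3 | 3 | 3
  row 4: 0 | 1 | 2 | 2 | 3 | 3 | 3 | 3 | 4 | 4 | 4 | 4
  row 5: 1 | 2 | 3 | 3 | 4 | 4 | 4 | 4 | 5 | 5 | 5 | 5
  row 6: 1 | 2 | 3 | 3 | 4 | 4 | 4 | 4 | 5 | 6 | 6 | 6
  row 7: 1 | 2 | 3 | 3 | 4 | 4 | 4 | 4 | 5 | 6 | 6 | 7
  row 8: 1 | 2 | 3 | 3 | 4 | 5 | 5 | 5 | 6 | 7 | 7 | 8
  row 9: 1 | 2 | 3 | 4 | 5 | 6 | 6 | 6 | 7 | 8 | 8 | 9
  row 10: 1 | 2 | 3 | 4 | 5 | 6 | 6 | 6 | 7 | 8 | 9 | 10
  row 11: 1 | 2 | 3 | 4 | 5 | 6 | 6 | 7 | 8 | 9 | 10 | 11
  row 12: 1 | 2 | 3 | 4 | 5 | 6 | 7 | 8 | 9 | 10 | 11 | 12

the unique w with this rank table is (2, 3, 5, 9, 1, 10, 12, 6, 4, 11, 8, 7).

Fulton essential set (8 of the 22 Rothe cells):

[(4, 1, 0), (4, 4, 2), (4, 8, 3), (7, 8, 4), (7, 11, 6), (8, 4, 3), (10, 8, 6), (11, 7, 6)]


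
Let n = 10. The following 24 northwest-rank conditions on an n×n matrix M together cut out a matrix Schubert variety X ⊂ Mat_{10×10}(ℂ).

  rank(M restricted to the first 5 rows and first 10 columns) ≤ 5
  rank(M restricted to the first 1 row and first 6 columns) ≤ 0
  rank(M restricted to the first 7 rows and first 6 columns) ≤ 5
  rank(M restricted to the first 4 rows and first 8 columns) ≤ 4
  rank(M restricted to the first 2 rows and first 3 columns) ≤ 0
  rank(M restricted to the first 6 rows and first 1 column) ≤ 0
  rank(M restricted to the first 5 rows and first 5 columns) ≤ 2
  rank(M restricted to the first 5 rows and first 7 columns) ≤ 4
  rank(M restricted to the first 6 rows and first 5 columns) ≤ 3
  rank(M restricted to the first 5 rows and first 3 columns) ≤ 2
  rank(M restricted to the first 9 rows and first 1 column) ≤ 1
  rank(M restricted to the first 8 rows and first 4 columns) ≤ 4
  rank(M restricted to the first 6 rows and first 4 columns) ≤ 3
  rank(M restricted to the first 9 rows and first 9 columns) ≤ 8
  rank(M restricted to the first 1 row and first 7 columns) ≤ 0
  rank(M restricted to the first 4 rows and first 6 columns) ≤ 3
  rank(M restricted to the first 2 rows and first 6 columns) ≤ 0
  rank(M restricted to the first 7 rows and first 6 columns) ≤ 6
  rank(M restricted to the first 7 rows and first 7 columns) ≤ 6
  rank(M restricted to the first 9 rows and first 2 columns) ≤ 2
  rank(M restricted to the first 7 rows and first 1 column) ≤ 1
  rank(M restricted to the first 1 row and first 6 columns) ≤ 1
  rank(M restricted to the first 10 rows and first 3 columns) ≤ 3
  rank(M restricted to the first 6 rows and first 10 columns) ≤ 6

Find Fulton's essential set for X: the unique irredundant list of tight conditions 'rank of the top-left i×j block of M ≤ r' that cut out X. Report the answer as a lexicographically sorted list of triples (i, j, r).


Rank table r_w(10×10) implied by the 24 constraints:

  R[1]: 0 | 0 | 0 | 0 | 0 | 0 | 0 | 1 | 1 | 1
  R[2]: 0 | 0 | 0 | 0 | 0 | 0 | 1 | 2 | 2 | 2
  R[3]: 0 | 1 | 1 | 1 | 1 | 1 | 2 | 3 | 3 | 3
  R[4]: 0 | 1 | 2 | 2 | 2 | 2 | 3 | 4 | 4 | 4
  R[5]: 0 | 1 | 2 | 2 | 2 | 3 | 4 | 5 | 5 | 5
  R[6]: 0 | 1 | 2 | 3 | 3 | 4 | 5 | 6 | 6 | 6
  R[7]: 1 | 2 | 3 | 4 | 4 | 5 | 6 | 7 | 7 | 7
  R[8]: 1 | 2 | 3 | 4 | 5 | 6 | 7 | 8 | 8 | 8
  R[9]: 1 | 2 | 3 | 4 | 5 | 6 | 7 | 8 | 8 | 9
  R[10]: 1 | 2 | 3 | 4 | 5 | 6 | 7 | 8 | 9 | 10

reading off 1-entries of Δ²R: w = (8, 7, 2, 3, 6, 4, 1, 5, 10, 9).

|D(w)|=20, |Ess(w)|=5:

[(1, 7, 0), (2, 6, 0), (5, 5, 2), (6, 1, 0), (9, 9, 8)]


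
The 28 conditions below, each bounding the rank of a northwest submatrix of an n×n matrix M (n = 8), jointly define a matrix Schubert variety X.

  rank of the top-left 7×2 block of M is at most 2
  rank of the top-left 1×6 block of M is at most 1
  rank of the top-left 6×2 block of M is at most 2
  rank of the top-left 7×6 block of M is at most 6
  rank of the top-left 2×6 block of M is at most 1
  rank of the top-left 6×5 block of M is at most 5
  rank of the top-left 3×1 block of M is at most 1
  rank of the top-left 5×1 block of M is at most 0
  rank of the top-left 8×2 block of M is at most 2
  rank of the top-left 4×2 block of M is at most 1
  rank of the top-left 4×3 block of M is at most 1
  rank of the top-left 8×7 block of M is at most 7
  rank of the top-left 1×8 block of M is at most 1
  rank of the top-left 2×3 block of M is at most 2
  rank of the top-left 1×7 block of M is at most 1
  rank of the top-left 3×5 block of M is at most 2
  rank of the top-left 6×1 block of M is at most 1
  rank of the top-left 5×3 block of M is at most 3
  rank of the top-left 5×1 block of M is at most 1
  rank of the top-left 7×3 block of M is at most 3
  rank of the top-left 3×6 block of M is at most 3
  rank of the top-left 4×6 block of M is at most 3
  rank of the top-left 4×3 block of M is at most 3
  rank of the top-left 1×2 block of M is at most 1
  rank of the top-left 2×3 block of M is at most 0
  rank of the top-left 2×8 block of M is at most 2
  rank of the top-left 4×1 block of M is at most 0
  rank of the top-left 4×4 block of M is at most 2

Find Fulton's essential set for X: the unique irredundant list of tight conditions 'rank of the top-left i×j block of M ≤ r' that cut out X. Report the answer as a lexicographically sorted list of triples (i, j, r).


Propagating the 28 rank bounds to every northwest block:

  row 1: 0  0  0  1  1  1  1  1
  row 2: 0  0  0  1  1  1  2  2
  row 3: 0  1  1  2  2  2  3  3
  row 4: 0  1  1  2  3  3  4  4
  row 5: 0  1  2  3  4  4  5  5
  row 6: 1  2  3  4  5  5  6  6
  row 7: 1  2  3  4  5  6  7  7
  row 8: 1  2  3  4  5  6  7  8

giving w = (4, 7, 2, 5, 3, 1, 6, 8) via Δ²R.

Rothe diagram D(w) (12 cells), 4 SE-corners (essential conditions):

[(2, 3, 0), (2, 6, 1), (4, 3, 1), (5, 1, 0)]


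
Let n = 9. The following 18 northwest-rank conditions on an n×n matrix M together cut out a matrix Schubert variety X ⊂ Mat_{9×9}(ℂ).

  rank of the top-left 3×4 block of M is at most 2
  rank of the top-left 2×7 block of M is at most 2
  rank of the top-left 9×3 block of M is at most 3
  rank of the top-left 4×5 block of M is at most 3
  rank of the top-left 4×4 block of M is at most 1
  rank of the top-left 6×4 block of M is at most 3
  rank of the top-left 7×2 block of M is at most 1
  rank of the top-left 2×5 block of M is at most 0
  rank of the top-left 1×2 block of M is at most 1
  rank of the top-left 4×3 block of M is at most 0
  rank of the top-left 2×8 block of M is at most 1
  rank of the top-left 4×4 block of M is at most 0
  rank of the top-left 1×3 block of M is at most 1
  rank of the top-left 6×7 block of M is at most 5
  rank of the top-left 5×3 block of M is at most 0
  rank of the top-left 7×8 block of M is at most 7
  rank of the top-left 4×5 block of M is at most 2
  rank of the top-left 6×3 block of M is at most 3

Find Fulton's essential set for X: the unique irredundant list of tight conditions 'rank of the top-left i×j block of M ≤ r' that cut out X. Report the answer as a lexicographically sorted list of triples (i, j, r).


The tightest implied rank at each (i,j), from the 18 conditions:

  row 1: 0  0  0  0  0  1  1  1  1
  row 2: 0  0  0  0  0  1  1  1  2
  row 3: 0  0  0  0  1  2  2  2  3
  row 4: 0  0  0  0  1  2  3  3  4
  row 5: 0  0  0  1  2  3  4  4  5
  row 6: 1  1  1  2  3  4  5  5  6
  row 7: 1  1  2  3  4  5  6  6  7
  row 8: 1  2  3  4  5  6  7  7  8
  row 9: 1  2  3  4  5  6  7  8  9

giving w = (6, 9, 5, 7, 4, 1, 3, 2, 8) via Δ²R.

Rothe diagram D(w) (24 cells), 5 SE-corners (essential conditions):

[(2, 5, 0), (2, 8, 1), (4, 4, 0), (5, 3, 0), (7, 2, 1)]


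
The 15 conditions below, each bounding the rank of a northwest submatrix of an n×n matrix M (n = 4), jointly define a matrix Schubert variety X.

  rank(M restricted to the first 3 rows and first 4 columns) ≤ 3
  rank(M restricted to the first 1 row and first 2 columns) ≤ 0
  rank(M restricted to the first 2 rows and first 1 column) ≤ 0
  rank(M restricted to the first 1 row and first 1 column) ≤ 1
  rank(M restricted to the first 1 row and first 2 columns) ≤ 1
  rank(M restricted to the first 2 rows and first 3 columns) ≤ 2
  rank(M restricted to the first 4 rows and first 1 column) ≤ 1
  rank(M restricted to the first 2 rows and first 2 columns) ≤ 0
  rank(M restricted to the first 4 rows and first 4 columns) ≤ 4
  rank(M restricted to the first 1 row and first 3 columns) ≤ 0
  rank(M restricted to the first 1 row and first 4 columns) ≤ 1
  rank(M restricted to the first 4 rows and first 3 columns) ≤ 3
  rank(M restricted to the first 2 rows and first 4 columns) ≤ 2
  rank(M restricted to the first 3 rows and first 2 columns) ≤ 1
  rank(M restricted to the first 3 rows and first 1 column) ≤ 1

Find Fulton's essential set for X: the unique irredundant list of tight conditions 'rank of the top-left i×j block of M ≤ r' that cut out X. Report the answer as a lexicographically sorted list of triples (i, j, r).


Reconstructing r_w from the 15 given conditions:

  R[1]: 0 | 0 | 0 | 1
  R[2]: 0 | 0 | 1 | 2
  R[3]: 1 | 1 | 2 | 3
  R[4]: 1 | 2 | 3 | 4

reading off 1-entries of Δ²R: w = (4, 3, 1, 2).

Rothe diagram D(w) (5 cells), 2 SE-corners (essential conditions):

[(1, 3, 0), (2, 2, 0)]


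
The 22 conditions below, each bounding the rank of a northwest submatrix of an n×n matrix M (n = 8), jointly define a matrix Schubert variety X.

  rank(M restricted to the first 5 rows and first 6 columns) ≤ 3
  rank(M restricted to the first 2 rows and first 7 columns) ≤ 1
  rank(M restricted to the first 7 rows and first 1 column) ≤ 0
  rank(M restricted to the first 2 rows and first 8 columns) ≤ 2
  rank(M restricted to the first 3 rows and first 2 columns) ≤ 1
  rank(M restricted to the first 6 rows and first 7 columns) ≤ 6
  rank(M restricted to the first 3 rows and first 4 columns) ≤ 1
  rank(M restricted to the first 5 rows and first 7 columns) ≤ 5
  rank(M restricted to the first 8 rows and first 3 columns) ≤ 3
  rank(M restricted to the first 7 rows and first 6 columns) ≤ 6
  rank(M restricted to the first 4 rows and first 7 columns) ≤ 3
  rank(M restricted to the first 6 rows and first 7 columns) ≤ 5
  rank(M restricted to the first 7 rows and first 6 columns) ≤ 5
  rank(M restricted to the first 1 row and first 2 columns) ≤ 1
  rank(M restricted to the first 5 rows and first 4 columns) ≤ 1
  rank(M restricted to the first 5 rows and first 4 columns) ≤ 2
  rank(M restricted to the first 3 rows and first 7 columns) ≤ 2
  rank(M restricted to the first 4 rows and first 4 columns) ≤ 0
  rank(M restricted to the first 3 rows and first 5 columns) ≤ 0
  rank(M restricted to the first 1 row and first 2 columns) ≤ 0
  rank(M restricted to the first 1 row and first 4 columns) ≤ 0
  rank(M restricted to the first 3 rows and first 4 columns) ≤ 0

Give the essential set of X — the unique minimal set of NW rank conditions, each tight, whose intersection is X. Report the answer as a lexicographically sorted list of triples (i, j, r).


Computing R[i][j] = min implied NW-rank bound (n=8, 22 conditions):

  R[1]: 0 0 0 0 0 1 1 1
  R[2]: 0 0 0 0 0 1 1 2
  R[3]: 0 0 0 0 0 1 2 3
  R[4]: 0 0 0 0 1 2 3 4
  R[5]: 0 1 1 1 2 3 4 5
  R[6]: 0 1 2 2 3 4 5 6
  R[7]: 0 1 2 3 4 5 6 7
  R[8]: 1 2 3 4 5 6 7 8

second differences of R give the permutation w = (6, 8, 7, 5, 2, 3, 4, 1).

4 SE-corners of the 23-cell Rothe diagram give Ess(w):

[(2, 7, 1), (3, 5, 0), (4, 4, 0), (7, 1, 0)]


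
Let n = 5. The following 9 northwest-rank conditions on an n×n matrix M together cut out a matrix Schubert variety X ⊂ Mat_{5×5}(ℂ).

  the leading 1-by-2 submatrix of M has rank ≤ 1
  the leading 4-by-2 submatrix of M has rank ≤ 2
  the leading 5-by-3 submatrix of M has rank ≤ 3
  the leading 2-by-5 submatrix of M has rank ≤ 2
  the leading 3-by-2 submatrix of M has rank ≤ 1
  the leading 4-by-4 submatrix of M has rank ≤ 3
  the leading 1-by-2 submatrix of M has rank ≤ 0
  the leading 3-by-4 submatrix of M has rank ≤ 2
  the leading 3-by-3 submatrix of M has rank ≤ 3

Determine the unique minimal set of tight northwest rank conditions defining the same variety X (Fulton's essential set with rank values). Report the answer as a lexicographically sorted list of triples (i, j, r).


Reconstructing r_w from the 9 given conditions:

  i=1: 0 0 1 1 1
  i=2: 1 1 2 2 2
  i=3: 1 1 2 2 3
  i=4: 1 2 3 3 4
  i=5: 1 2 3 4 5

so w = (3, 1, 5, 2, 4).

|D(w)|=4, |Ess(w)|=3:

[(1, 2, 0), (3, 2, 1), (3, 4, 2)]


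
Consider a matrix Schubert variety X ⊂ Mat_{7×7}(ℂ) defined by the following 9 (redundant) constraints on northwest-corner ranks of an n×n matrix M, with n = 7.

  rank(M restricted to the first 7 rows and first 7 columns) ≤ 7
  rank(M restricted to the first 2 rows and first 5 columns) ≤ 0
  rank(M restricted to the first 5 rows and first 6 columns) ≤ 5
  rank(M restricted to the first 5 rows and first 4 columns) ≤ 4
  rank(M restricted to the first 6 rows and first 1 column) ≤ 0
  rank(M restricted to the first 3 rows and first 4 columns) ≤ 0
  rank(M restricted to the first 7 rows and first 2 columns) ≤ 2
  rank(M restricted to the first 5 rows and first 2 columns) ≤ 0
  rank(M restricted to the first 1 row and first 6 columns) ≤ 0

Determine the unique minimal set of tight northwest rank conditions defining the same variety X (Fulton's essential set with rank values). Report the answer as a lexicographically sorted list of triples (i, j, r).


The tightest implied rank at each (i,j), from the 9 conditions:

  0 | 0 | 0 | 0 | 0 | 0 | 1
  0 | 0 | 0 | 0 | 0 | 1 | 2
  0 | 0 | 0 | 0 | 1 | 2 | 3
  0 | 0 | 1 | 1 | 2 | 3 | 4
  0 | 0 | 1 | 2 | 3 | 4 | 5
  0 | 1 | 2 | 3 | 4 | 5 | 6
  1 | 2 | 3 | 4 | 5 | 6 | 7

hence w(1..7) = (7, 6, 5, 3, 4, 2, 1).

5 SE-corners of the 20-cell Rothe diagram give Ess(w):

[(1, 6, 0), (2, 5, 0), (3, 4, 0), (5, 2, 0), (6, 1, 0)]


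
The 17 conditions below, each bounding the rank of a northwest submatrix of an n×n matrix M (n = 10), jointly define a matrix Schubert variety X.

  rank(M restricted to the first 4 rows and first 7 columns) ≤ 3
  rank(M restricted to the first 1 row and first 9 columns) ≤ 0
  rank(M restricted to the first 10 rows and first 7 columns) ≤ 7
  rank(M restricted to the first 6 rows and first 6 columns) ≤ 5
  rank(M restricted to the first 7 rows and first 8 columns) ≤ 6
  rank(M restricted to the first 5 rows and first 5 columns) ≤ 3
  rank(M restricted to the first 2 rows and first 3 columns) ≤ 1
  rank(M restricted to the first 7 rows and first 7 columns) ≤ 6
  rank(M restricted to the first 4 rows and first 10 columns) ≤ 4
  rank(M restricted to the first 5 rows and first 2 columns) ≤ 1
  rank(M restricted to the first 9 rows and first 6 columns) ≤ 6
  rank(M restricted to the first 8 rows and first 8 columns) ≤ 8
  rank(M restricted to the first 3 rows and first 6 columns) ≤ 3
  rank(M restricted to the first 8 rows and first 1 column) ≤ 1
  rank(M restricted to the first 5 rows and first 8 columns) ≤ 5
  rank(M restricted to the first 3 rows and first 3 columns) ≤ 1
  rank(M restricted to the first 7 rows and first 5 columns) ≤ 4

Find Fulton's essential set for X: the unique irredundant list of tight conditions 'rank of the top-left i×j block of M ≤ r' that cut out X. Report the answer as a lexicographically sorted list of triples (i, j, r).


Rank table r_w(10×10) implied by the 17 constraints:

  i=1: 0 0 0 0 0 0 0 0 0 1
  i=2: 1 1 1 1 1 1 1 1 1 2
  i=3: 1 1 1 2 2 2 2 2 2 3
  i=4: 1 1 2 3 3 3 3 3 3 4
  i=5: 1 1 2 3 3 4 4 4 4 5
  i=6: 1 2 3 4 4 5 5 5 5 6
  i=7: 1 2 3 4 4 5 6 6 6 7
  i=8: 1 2 3 4 5 6 7 7 7 8
  i=9: 1 2 3 4 5 6 7 8 8 9
  i=10: 1 2 3 4 5 6 7 8 9 10

reading off 1-entries of Δ²R: w = (10, 1, 4, 3, 6, 2, 7, 5, 8, 9).

|D(w)|=15, |Ess(w)|=5:

[(1, 9, 0), (3, 3, 1), (5, 2, 1), (5, 5, 3), (7, 5, 4)]


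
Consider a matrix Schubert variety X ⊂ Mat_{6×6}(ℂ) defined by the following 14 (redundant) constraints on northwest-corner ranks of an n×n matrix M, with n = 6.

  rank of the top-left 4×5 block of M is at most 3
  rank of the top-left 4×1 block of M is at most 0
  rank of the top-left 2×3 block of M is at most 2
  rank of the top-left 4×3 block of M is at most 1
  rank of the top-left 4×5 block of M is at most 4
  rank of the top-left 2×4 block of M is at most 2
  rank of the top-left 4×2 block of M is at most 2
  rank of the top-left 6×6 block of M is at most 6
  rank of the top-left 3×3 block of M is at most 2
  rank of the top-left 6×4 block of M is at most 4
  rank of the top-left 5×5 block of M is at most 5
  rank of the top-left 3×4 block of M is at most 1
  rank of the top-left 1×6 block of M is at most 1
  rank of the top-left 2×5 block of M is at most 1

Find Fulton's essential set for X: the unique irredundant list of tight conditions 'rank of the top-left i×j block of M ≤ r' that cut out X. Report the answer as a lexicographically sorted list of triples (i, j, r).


Rank table r_w(6×6) implied by the 14 constraints:

  i=1: 0 | 1 | 1 | 1 | 1 | 1
  i=2: 0 | 1 | 1 | 1 | 1 | 2
  i=3: 0 | 1 | 1 | 1 | 2 | 3
  i=4: 0 | 1 | 1 | 2 | 3 | 4
  i=5: 1 | 2 | 2 | 3 | 4 | 5
  i=6: 1 | 2 | 3 | 4 | 5 | 6

the unique w with this rank table is (2, 6, 5, 4, 1, 3).

4 SE-corners of the 10-cell Rothe diagram give Ess(w):

[(2, 5, 1), (3, 4, 1), (4, 1, 0), (4, 3, 1)]


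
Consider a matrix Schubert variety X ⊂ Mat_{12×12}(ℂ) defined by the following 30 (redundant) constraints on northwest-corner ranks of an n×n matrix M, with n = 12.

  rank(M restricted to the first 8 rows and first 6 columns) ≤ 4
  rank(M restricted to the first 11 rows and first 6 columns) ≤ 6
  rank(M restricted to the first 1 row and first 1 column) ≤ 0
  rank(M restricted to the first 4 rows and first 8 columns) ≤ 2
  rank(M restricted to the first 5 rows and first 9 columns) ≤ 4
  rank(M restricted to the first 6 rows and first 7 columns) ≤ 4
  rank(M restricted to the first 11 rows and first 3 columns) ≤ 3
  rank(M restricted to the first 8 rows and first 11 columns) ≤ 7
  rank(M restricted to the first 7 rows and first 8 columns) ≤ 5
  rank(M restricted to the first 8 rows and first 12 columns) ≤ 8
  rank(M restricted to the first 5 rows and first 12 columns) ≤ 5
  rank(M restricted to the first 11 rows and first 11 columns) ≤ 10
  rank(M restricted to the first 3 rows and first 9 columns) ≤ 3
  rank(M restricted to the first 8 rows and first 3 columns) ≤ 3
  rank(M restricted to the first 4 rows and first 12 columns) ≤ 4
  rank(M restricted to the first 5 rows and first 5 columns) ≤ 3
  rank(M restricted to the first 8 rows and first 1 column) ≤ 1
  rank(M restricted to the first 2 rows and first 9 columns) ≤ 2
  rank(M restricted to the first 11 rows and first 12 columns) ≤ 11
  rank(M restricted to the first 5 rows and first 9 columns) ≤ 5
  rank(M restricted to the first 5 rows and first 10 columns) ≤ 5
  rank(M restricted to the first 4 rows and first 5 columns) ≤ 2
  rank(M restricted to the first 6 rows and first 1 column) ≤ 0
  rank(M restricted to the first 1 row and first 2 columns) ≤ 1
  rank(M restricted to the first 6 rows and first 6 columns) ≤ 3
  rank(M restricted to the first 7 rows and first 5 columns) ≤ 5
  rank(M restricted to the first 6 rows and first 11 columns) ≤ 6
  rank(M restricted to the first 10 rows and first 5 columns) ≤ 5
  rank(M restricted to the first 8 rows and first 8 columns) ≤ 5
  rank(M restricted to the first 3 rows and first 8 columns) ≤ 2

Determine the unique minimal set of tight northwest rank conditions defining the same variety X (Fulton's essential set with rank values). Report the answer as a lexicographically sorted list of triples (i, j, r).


Rank table r_w(12×12) implied by the 30 constraints:

  row 1: 0  1  1  1  1  1  1  1  1  1  1  1
  row 2: 0  1  2  2  2  2  2  2  2  2  2  2
  row 3: 0  1  2  2  2  2  2  2  3  3  3  3
  row 4: 0  1  2  2  2  2  2  2  3  4  4  4
  row 5: 0  1  2  3  3  3  3  3  4  5  5  5
  row 6: 0  1  2  3  3  3  4  4  5  6  6  6
  row 7: 1  2  3  4  4  4  5  5  6  7  7  7
  row 8: 1  2  3  4  4  4  5  5  6  7  7  8
  row 9: 1  2  3  4  5  5  6  6  7  8  8  9
  row 10: 1  2  3  4  5  6  7  7  8  9  9  10
  row 11: 1  2  3  4  5  6  7  8  9  10  10  11
  row 12: 1  2  3  4  5  6  7  8  9  10  11  12

the unique w with this rank table is (2, 3, 9, 10, 4, 7, 1, 12, 5, 6, 8, 11).

Rothe diagram D(w) (22 cells), 6 SE-corners (essential conditions):

[(4, 8, 2), (6, 1, 0), (6, 6, 3), (8, 6, 4), (8, 8, 5), (8, 11, 7)]


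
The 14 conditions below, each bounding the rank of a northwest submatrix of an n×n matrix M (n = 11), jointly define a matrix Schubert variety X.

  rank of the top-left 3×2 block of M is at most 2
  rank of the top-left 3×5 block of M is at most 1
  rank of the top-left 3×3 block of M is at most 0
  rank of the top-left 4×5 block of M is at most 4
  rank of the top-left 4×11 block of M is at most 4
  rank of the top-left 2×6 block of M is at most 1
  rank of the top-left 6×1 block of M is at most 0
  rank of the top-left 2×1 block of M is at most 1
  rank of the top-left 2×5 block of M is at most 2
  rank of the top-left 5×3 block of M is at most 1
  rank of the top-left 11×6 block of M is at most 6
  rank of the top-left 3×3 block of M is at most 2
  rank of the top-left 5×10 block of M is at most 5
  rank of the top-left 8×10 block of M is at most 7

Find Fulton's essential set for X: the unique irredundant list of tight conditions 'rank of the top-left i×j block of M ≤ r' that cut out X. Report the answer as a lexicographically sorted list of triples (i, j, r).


Rank table r_w(11×11) implied by the 14 constraints:

  R[1]: 0  0  0  1  1  1  1  1  1  1  1
  R[2]: 0  0  0  1  1  1  2  2  2  2  2
  R[3]: 0  0  0  1  1  2  3  3  3  3  3
  R[4]: 0  1  1  2  2  3  4  4  4  4  4
  R[5]: 0  1  1  2  3  4  5  5  5  5  5
  R[6]: 0  1  2  3  4  5  6  6  6  6  6
  R[7]: 1  2  3  4  5  6  7  7  7  7  7
  R[8]: 1  2  3  4  5  6  7  7  7  7  8
  R[9]: 1  2  3  4  5  6  7  8  8  8  9
  R[10]: 1  2  3  4  5  6  7  8  9  9  10
  R[11]: 1  2  3  4  5  6  7  8  9  10  11

reading off 1-entries of Δ²R: w = (4, 7, 6, 2, 5, 3, 1, 11, 8, 9, 10).

|D(w)|=19, |Ess(w)|=6:

[(2, 6, 1), (3, 3, 0), (3, 5, 1), (5, 3, 1), (6, 1, 0), (8, 10, 7)]
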